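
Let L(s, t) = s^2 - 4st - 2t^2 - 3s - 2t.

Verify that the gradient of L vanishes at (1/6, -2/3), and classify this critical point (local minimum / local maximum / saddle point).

∇L = (2s - 4t - 3, -4s - 4t - 2); substituting (1/6, -2/3) gives ∇L = (0, 0), so (1/6, -2/3) is indeed a critical point.
The Hessian of L is constant: H = [[2, -4], [-4, -4]].
det(H) = 2·(-4) − (-4)² = -24.
Since det(H) < 0, H is indefinite and the critical point is a saddle point.

saddle point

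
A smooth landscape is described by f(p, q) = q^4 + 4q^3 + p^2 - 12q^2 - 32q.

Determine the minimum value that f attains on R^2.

f(p,q) separates as A(p) + B(q), so its minimum is min A + min B.
A'(p) = 2p vanishes at p ∈ {0}; B'(q) = 4(q - 2)(q + 1)(q + 4) vanishes at q ∈ {-4, -1, 2}.
Local minima of A (where A''>0): A(0)=0. Local minima of B: B(-4)=-64, B(2)=-64.
So the global minimum of f is A(0) + B(-4) = 0 − 64 = -64, attained at (0, -4).

-64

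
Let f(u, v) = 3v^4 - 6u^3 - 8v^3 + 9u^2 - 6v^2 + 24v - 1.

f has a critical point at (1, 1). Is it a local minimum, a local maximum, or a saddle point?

local maximum

The mixed partial ∂²f/∂u∂v is 0, so the Hessian at any point is diag(f_uu, f_vv) = diag(18(-2u + 1), 12(3v^2 - 4v - 1)).
At (1, 1): H = diag(-18, -24).
Both eigenvalues are negative, so H is negative definite: a local maximum.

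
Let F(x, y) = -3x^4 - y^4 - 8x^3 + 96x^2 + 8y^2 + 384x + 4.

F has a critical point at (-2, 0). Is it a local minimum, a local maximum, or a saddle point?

The mixed partial ∂²F/∂x∂y is 0, so the Hessian at any point is diag(F_xx, F_yy) = diag(12(-3x^2 - 4x + 16), 4(-3y^2 + 4)).
At (-2, 0): H = diag(144, 16).
Both eigenvalues are positive, so H is positive definite: a local minimum.

local minimum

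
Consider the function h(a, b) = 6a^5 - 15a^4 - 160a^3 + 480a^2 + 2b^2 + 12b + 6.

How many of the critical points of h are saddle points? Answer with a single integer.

h separates as a function of a plus a function of b, so ∇h=0 decouples.
∂h/∂a = 30a(a - 4)(a - 2)(a + 4) = 0 at a ∈ {-4, 0, 2, 4}; ∂h/∂b = 4(b + 3) = 0 at b ∈ {-3}.
The Hessian is diagonal: diag(h_aa, h_bb). Second derivatives: h_aa(-4)=-5760, h_aa(0)=960, h_aa(2)=-720, h_aa(4)=1920; h_bb(-3)=4.
Saddle points occur where the two diagonal entries have opposite signs: (-4, -3), (2, -3). Count: 2.

2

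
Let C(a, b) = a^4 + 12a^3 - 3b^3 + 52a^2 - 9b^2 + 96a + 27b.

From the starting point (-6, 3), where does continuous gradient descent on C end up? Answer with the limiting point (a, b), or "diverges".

diverges

C is separable, so gradient descent decouples: a follows -∂C/∂a, b follows -∂C/∂b.
∂C/∂a = 4(a + 2)(a + 3)(a + 4); at a=-6 this is -96, so a increases.
∂C/∂b = -9(b - 1)(b + 3); at b=3 this is -108, so b increases.
The b-coordinate has no critical point in that direction and runs off to infinity.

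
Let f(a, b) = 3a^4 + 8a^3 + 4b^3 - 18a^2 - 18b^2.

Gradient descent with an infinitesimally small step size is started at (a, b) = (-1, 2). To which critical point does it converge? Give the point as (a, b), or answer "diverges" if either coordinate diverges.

f is separable, so gradient descent decouples: a follows -∂f/∂a, b follows -∂f/∂b.
∂f/∂a = 12a(a - 1)(a + 3); at a=-1 this is 48, so a decreases.
∂f/∂b = 12b(b - 3); at b=2 this is -24, so b increases.
a converges to its nearest critical value -3 (a local min of the a-part); b converges to 3. The iterate converges to (-3, 3).

(-3, 3)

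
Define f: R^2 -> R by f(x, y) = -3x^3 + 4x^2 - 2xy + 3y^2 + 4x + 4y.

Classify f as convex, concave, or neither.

neither

The term -3x^3 is cubic, so the Hessian is not constant.
∂²f/∂x² = -18x + 8, which takes both signs as x varies (negative for sufficiently large x). A diagonal entry of the Hessian changing sign means the Hessian is neither positive- nor negative-semidefinite on all of R^2.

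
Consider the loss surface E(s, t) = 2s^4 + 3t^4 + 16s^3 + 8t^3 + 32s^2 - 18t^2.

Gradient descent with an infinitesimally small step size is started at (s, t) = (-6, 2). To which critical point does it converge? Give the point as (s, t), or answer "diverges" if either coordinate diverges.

E is separable, so gradient descent decouples: s follows -∂E/∂s, t follows -∂E/∂t.
∂E/∂s = 8s(s + 2)(s + 4); at s=-6 this is -384, so s increases.
∂E/∂t = 12t(t - 1)(t + 3); at t=2 this is 120, so t decreases.
s converges to its nearest critical value -4 (a local min of the s-part); t converges to 1. The iterate converges to (-4, 1).

(-4, 1)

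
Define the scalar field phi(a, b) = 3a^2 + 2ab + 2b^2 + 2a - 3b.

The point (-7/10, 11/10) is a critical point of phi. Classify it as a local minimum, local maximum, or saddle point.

The Hessian of phi is constant: H = [[6, 2], [2, 4]].
det(H) = 6·4 − 2² = 20.
det(H) > 0 and tr(H) = 10 > 0, so H is positive definite and the point is a local minimum.

local minimum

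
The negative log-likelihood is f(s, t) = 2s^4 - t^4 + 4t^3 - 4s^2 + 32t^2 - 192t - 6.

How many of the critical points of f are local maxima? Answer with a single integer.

2

f separates as a function of s plus a function of t, so ∇f=0 decouples.
∂f/∂s = 8s(s - 1)(s + 1) = 0 at s ∈ {-1, 0, 1}; ∂f/∂t = -4(t - 4)(t - 3)(t + 4) = 0 at t ∈ {-4, 3, 4}.
The Hessian is diagonal: diag(f_ss, f_tt). Second derivatives: f_ss(-1)=16, f_ss(0)=-8, f_ss(1)=16; f_tt(-4)=-224, f_tt(3)=28, f_tt(4)=-32.
Local maxima occur where both diagonal entries negative: (0, -4), (0, 4). Count: 2.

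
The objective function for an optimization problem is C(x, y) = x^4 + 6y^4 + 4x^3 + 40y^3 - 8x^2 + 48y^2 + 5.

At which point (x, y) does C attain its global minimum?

C(x,y) separates as P(x) + Q(y) + 5, so its minimum is min P + min Q + 5.
P'(x) = 4x(x - 1)(x + 4) vanishes at x ∈ {-4, 0, 1}; Q'(y) = 24y(y + 1)(y + 4) vanishes at y ∈ {-4, -1, 0}.
Local minima of P (where P''>0): P(-4)=-128, P(1)=-3. Local minima of Q: Q(-4)=-256, Q(0)=0.
So the global minimum of C is P(-4) + Q(-4) + 5 = -128 − 256 + 5 = -379, attained at (-4, -4).

(-4, -4)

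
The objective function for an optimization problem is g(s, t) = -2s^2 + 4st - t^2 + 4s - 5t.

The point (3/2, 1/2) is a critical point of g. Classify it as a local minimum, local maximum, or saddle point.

saddle point

The Hessian of g is constant: H = [[-4, 4], [4, -2]].
det(H) = (-4)·(-2) − 4² = -8.
Since det(H) < 0, H is indefinite and the critical point is a saddle point.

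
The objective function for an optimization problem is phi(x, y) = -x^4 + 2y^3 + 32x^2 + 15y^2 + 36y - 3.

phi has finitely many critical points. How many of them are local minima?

phi separates as a function of x plus a function of y, so ∇phi=0 decouples.
∂phi/∂x = -4x(x - 4)(x + 4) = 0 at x ∈ {-4, 0, 4}; ∂phi/∂y = 6(y + 2)(y + 3) = 0 at y ∈ {-3, -2}.
The Hessian is diagonal: diag(phi_xx, phi_yy). Second derivatives: phi_xx(-4)=-128, phi_xx(0)=64, phi_xx(4)=-128; phi_yy(-3)=-6, phi_yy(-2)=6.
Local minima occur where both diagonal entries positive: (0, -2). Count: 1.

1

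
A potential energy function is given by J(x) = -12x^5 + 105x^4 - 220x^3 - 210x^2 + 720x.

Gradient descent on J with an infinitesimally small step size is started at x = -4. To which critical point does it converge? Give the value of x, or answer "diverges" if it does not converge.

-1

J'(x) = -60(x - 4)(x - 3)(x - 1)(x + 1), so J'(-4) = -50400.
Gradient descent moves in the -J' direction, i.e. x is increasing.
The nearest critical point in that direction is x = -1, where J'' = 2400 > 0 (a local minimum). The iterate converges there.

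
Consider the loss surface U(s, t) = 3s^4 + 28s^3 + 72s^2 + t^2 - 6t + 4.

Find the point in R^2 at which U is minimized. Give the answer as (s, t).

(0, 3)

U(s,t) separates as P(s) + Q(t) + 4, so its minimum is min P + min Q + 4.
P'(s) = 12s(s + 3)(s + 4) vanishes at s ∈ {-4, -3, 0}; Q'(t) = 2(t - 3) vanishes at t ∈ {3}.
Local minima of P (where P''>0): P(-4)=128, P(0)=0. Local minima of Q: Q(3)=-9.
So the global minimum of U is P(0) + Q(3) + 4 = 0 − 9 + 4 = -5, attained at (0, 3).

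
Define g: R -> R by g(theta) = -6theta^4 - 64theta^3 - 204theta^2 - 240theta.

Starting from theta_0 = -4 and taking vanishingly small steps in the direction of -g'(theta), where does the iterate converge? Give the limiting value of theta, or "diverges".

-2

g'(theta) = -24(theta + 1)(theta + 2)(theta + 5), so g'(-4) = -144.
Gradient descent moves in the -g' direction, i.e. theta is increasing.
The nearest critical point in that direction is theta = -2, where g'' = 72 > 0 (a local minimum). The iterate converges there.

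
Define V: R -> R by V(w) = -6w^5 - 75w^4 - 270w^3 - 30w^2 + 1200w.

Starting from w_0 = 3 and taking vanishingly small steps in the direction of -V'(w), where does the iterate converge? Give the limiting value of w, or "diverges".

diverges

V'(w) = -30(w - 1)(w + 2)(w + 4)(w + 5), so V'(3) = -16800.
Gradient descent moves in the -V' direction, i.e. w is increasing.
There is no critical point above w=3, and V' keeps the same sign, so the iterate runs off to +∞.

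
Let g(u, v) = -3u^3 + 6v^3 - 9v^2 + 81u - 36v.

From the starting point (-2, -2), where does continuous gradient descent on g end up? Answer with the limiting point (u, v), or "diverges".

g is separable, so gradient descent decouples: u follows -∂g/∂u, v follows -∂g/∂v.
∂g/∂u = -9(u - 3)(u + 3); at u=-2 this is 45, so u decreases.
∂g/∂v = 18(v - 2)(v + 1); at v=-2 this is 72, so v decreases.
The v-coordinate has no critical point in that direction and runs off to infinity.

diverges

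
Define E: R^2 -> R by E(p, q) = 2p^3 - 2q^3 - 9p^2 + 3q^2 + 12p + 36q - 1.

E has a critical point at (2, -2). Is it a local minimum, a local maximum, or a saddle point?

The mixed partial ∂²E/∂p∂q is 0, so the Hessian at any point is diag(E_pp, E_qq) = diag(6(2p - 3), 6(-2q + 1)).
At (2, -2): H = diag(6, 30).
Both eigenvalues are positive, so H is positive definite: a local minimum.

local minimum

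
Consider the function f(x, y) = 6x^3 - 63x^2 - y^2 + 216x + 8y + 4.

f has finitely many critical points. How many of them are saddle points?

1

f separates as a function of x plus a function of y, so ∇f=0 decouples.
∂f/∂x = 18(x - 4)(x - 3) = 0 at x ∈ {3, 4}; ∂f/∂y = -2(y - 4) = 0 at y ∈ {4}.
The Hessian is diagonal: diag(f_xx, f_yy). Second derivatives: f_xx(3)=-18, f_xx(4)=18; f_yy(4)=-2.
Saddle points occur where the two diagonal entries have opposite signs: (4, 4). Count: 1.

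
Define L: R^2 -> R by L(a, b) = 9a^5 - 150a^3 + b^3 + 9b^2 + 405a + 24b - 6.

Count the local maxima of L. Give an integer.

2

L separates as a function of a plus a function of b, so ∇L=0 decouples.
∂L/∂a = 45(a - 3)(a - 1)(a + 1)(a + 3) = 0 at a ∈ {-3, -1, 1, 3}; ∂L/∂b = 3(b + 2)(b + 4) = 0 at b ∈ {-4, -2}.
The Hessian is diagonal: diag(L_aa, L_bb). Second derivatives: L_aa(-3)=-2160, L_aa(-1)=720, L_aa(1)=-720, L_aa(3)=2160; L_bb(-4)=-6, L_bb(-2)=6.
Local maxima occur where both diagonal entries negative: (-3, -4), (1, -4). Count: 2.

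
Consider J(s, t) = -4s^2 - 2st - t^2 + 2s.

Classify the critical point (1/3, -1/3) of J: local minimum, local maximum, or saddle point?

The Hessian of J is constant: H = [[-8, -2], [-2, -2]].
det(H) = (-8)·(-2) − (-2)² = 12.
det(H) > 0 and tr(H) = -10 < 0, so H is negative definite and the point is a local maximum.

local maximum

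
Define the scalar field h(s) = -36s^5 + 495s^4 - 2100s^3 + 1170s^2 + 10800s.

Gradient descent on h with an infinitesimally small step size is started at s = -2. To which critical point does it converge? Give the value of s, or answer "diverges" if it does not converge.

h'(s) = -180(s - 5)(s - 4)(s - 3)(s + 1), so h'(-2) = -37800.
Gradient descent moves in the -h' direction, i.e. s is increasing.
The nearest critical point in that direction is s = -1, where h'' = 21600 > 0 (a local minimum). The iterate converges there.

-1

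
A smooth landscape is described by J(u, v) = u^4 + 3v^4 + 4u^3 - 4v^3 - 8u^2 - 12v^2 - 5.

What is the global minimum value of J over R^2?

-165

J(u,v) separates as P(u) + Q(v) − 5, so its minimum is min P + min Q − 5.
P'(u) = 4u(u - 1)(u + 4) vanishes at u ∈ {-4, 0, 1}; Q'(v) = 12v(v - 2)(v + 1) vanishes at v ∈ {-1, 0, 2}.
Local minima of P (where P''>0): P(-4)=-128, P(1)=-3. Local minima of Q: Q(-1)=-5, Q(2)=-32.
So the global minimum of J is P(-4) + Q(2) − 5 = -128 − 32 − 5 = -165, attained at (-4, 2).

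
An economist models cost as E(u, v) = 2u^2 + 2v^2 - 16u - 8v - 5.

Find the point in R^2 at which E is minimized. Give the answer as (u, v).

E(u,v) separates as P(u) + Q(v) − 5, so its minimum is min P + min Q − 5.
P'(u) = 4u - 16 vanishes at u ∈ {4}; Q'(v) = 4v - 8 vanishes at v ∈ {2}.
Local minima of P (where P''>0): P(4)=-32. Local minima of Q: Q(2)=-8.
So the global minimum of E is P(4) + Q(2) − 5 = -32 − 8 − 5 = -45, attained at (4, 2).

(4, 2)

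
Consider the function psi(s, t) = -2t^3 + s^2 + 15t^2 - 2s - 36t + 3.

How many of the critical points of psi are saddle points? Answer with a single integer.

1

psi separates as a function of s plus a function of t, so ∇psi=0 decouples.
∂psi/∂s = 2(s - 1) = 0 at s ∈ {1}; ∂psi/∂t = -6(t - 3)(t - 2) = 0 at t ∈ {2, 3}.
The Hessian is diagonal: diag(psi_ss, psi_tt). Second derivatives: psi_ss(1)=2; psi_tt(2)=6, psi_tt(3)=-6.
Saddle points occur where the two diagonal entries have opposite signs: (1, 3). Count: 1.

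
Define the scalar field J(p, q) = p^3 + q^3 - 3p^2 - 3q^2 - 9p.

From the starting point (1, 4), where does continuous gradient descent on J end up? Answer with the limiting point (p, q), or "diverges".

J is separable, so gradient descent decouples: p follows -∂J/∂p, q follows -∂J/∂q.
∂J/∂p = 3(p - 3)(p + 1); at p=1 this is -12, so p increases.
∂J/∂q = 3q(q - 2); at q=4 this is 24, so q decreases.
p converges to its nearest critical value 3 (a local min of the p-part); q converges to 2. The iterate converges to (3, 2).

(3, 2)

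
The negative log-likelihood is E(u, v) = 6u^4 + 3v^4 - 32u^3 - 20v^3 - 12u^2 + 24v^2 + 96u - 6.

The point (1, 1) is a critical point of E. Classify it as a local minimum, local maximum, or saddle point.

local maximum

The mixed partial ∂²E/∂u∂v is 0, so the Hessian at any point is diag(E_uu, E_vv) = diag(24(3u^2 - 8u - 1), 12(3v^2 - 10v + 4)).
At (1, 1): H = diag(-144, -36).
Both eigenvalues are negative, so H is negative definite: a local maximum.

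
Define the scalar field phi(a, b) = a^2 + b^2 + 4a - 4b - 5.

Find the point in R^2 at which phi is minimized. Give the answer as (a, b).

phi(a,b) separates as P(a) + Q(b) − 5, so its minimum is min P + min Q − 5.
P'(a) = 2a + 4 vanishes at a ∈ {-2}; Q'(b) = 2b - 4 vanishes at b ∈ {2}.
Local minima of P (where P''>0): P(-2)=-4. Local minima of Q: Q(2)=-4.
So the global minimum of phi is P(-2) + Q(2) − 5 = -4 − 4 − 5 = -13, attained at (-2, 2).

(-2, 2)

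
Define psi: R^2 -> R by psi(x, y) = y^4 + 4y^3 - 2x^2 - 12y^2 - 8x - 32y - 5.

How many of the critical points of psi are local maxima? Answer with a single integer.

1

psi separates as a function of x plus a function of y, so ∇psi=0 decouples.
∂psi/∂x = -4(x + 2) = 0 at x ∈ {-2}; ∂psi/∂y = 4(y - 2)(y + 1)(y + 4) = 0 at y ∈ {-4, -1, 2}.
The Hessian is diagonal: diag(psi_xx, psi_yy). Second derivatives: psi_xx(-2)=-4; psi_yy(-4)=72, psi_yy(-1)=-36, psi_yy(2)=72.
Local maxima occur where both diagonal entries negative: (-2, -1). Count: 1.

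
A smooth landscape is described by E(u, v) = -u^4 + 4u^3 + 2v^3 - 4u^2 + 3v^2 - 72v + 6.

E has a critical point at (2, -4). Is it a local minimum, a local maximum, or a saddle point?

The mixed partial ∂²E/∂u∂v is 0, so the Hessian at any point is diag(E_uu, E_vv) = diag(4(-3u^2 + 6u - 2), 6(2v + 1)).
At (2, -4): H = diag(-8, -42).
Both eigenvalues are negative, so H is negative definite: a local maximum.

local maximum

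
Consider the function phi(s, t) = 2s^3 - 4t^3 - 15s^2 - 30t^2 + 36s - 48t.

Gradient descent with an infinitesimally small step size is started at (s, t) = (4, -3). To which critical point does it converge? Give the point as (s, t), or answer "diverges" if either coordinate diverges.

phi is separable, so gradient descent decouples: s follows -∂phi/∂s, t follows -∂phi/∂t.
∂phi/∂s = 6(s - 3)(s - 2); at s=4 this is 12, so s decreases.
∂phi/∂t = -12(t + 1)(t + 4); at t=-3 this is 24, so t decreases.
s converges to its nearest critical value 3 (a local min of the s-part); t converges to -4. The iterate converges to (3, -4).

(3, -4)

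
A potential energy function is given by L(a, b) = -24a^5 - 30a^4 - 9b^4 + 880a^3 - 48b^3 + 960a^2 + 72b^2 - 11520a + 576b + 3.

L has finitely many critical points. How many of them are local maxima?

4

L separates as a function of a plus a function of b, so ∇L=0 decouples.
∂L/∂a = -120(a - 4)(a - 2)(a + 3)(a + 4) = 0 at a ∈ {-4, -3, 2, 4}; ∂L/∂b = -36(b - 2)(b + 2)(b + 4) = 0 at b ∈ {-4, -2, 2}.
The Hessian is diagonal: diag(L_aa, L_bb). Second derivatives: L_aa(-4)=5760, L_aa(-3)=-4200, L_aa(2)=7200, L_aa(4)=-13440; L_bb(-4)=-432, L_bb(-2)=288, L_bb(2)=-864.
Local maxima occur where both diagonal entries negative: (-3, -4), (-3, 2), (4, -4), (4, 2). Count: 4.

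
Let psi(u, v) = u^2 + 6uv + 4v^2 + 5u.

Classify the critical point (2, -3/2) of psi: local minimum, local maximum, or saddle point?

The Hessian of psi is constant: H = [[2, 6], [6, 8]].
det(H) = 2·8 − 6² = -20.
Since det(H) < 0, H is indefinite and the critical point is a saddle point.

saddle point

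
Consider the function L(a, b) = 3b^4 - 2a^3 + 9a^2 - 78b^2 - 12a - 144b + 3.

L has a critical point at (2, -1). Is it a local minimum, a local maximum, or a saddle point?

local maximum

The mixed partial ∂²L/∂a∂b is 0, so the Hessian at any point is diag(L_aa, L_bb) = diag(6(-2a + 3), 12(3b^2 - 13)).
At (2, -1): H = diag(-6, -120).
Both eigenvalues are negative, so H is negative definite: a local maximum.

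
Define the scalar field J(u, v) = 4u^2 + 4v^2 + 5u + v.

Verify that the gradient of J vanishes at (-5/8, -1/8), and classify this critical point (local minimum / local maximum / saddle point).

local minimum

∇J = (8u + 5, 8v + 1); substituting (-5/8, -1/8) gives ∇J = (0, 0), so (-5/8, -1/8) is indeed a critical point.
The Hessian of J is constant: H = [[8, 0], [0, 8]].
det(H) = 8·8 − 0² = 64.
det(H) > 0 and tr(H) = 16 > 0, so H is positive definite and the point is a local minimum.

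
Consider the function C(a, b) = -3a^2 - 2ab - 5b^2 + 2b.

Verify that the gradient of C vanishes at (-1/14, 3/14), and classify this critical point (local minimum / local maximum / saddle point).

∇C = (-6a - 2b, -2a - 10b + 2); substituting (-1/14, 3/14) gives ∇C = (0, 0), so (-1/14, 3/14) is indeed a critical point.
The Hessian of C is constant: H = [[-6, -2], [-2, -10]].
det(H) = (-6)·(-10) − (-2)² = 56.
det(H) > 0 and tr(H) = -16 < 0, so H is negative definite and the point is a local maximum.

local maximum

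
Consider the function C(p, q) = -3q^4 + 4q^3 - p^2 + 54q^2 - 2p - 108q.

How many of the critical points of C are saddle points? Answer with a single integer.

1

C separates as a function of p plus a function of q, so ∇C=0 decouples.
∂C/∂p = -2(p + 1) = 0 at p ∈ {-1}; ∂C/∂q = -12(q - 3)(q - 1)(q + 3) = 0 at q ∈ {-3, 1, 3}.
The Hessian is diagonal: diag(C_pp, C_qq). Second derivatives: C_pp(-1)=-2; C_qq(-3)=-288, C_qq(1)=96, C_qq(3)=-144.
Saddle points occur where the two diagonal entries have opposite signs: (-1, 1). Count: 1.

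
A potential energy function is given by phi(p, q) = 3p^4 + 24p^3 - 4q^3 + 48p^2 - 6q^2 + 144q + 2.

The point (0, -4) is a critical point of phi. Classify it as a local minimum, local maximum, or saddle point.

The mixed partial ∂²phi/∂p∂q is 0, so the Hessian at any point is diag(phi_pp, phi_qq) = diag(12(3p^2 + 12p + 8), -12(2q + 1)).
At (0, -4): H = diag(96, 84).
Both eigenvalues are positive, so H is positive definite: a local minimum.

local minimum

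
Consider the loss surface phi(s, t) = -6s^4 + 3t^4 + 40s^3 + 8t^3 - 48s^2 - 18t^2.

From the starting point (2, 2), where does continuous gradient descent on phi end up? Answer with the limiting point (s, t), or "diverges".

phi is separable, so gradient descent decouples: s follows -∂phi/∂s, t follows -∂phi/∂t.
∂phi/∂s = -24s(s - 4)(s - 1); at s=2 this is 96, so s decreases.
∂phi/∂t = 12t(t - 1)(t + 3); at t=2 this is 120, so t decreases.
s converges to its nearest critical value 1 (a local min of the s-part); t converges to 1. The iterate converges to (1, 1).

(1, 1)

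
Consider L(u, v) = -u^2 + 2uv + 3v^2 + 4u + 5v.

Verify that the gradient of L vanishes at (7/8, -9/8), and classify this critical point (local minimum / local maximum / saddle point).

∇L = (-2u + 2v + 4, 2u + 6v + 5); substituting (7/8, -9/8) gives ∇L = (0, 0), so (7/8, -9/8) is indeed a critical point.
The Hessian of L is constant: H = [[-2, 2], [2, 6]].
det(H) = (-2)·6 − 2² = -16.
Since det(H) < 0, H is indefinite and the critical point is a saddle point.

saddle point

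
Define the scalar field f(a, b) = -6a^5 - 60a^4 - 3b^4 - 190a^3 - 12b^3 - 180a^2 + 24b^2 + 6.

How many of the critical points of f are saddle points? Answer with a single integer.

6

f separates as a function of a plus a function of b, so ∇f=0 decouples.
∂f/∂a = -30a(a + 1)(a + 3)(a + 4) = 0 at a ∈ {-4, -3, -1, 0}; ∂f/∂b = -12b(b - 1)(b + 4) = 0 at b ∈ {-4, 0, 1}.
The Hessian is diagonal: diag(f_aa, f_bb). Second derivatives: f_aa(-4)=360, f_aa(-3)=-180, f_aa(-1)=180, f_aa(0)=-360; f_bb(-4)=-240, f_bb(0)=48, f_bb(1)=-60.
Saddle points occur where the two diagonal entries have opposite signs: (-4, -4), (-4, 1), (-3, 0), (-1, -4), (-1, 1), (0, 0). Count: 6.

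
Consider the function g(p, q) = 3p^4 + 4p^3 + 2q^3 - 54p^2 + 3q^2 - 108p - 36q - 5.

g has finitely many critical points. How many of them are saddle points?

g separates as a function of p plus a function of q, so ∇g=0 decouples.
∂g/∂p = 12(p - 3)(p + 1)(p + 3) = 0 at p ∈ {-3, -1, 3}; ∂g/∂q = 6(q - 2)(q + 3) = 0 at q ∈ {-3, 2}.
The Hessian is diagonal: diag(g_pp, g_qq). Second derivatives: g_pp(-3)=144, g_pp(-1)=-96, g_pp(3)=288; g_qq(-3)=-30, g_qq(2)=30.
Saddle points occur where the two diagonal entries have opposite signs: (-3, -3), (-1, 2), (3, -3). Count: 3.

3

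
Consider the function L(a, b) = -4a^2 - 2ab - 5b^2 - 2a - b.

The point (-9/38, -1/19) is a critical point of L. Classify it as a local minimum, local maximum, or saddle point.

local maximum

The Hessian of L is constant: H = [[-8, -2], [-2, -10]].
det(H) = (-8)·(-10) − (-2)² = 76.
det(H) > 0 and tr(H) = -18 < 0, so H is negative definite and the point is a local maximum.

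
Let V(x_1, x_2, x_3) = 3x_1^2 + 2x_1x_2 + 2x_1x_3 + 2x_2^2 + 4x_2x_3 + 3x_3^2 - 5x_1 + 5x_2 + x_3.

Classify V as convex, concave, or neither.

convex

V is quadratic, so its Hessian is the constant matrix H = [[6, 2, 2], [2, 4, 4], [2, 4, 6]].
Leading principal minors: 6, 20, 40.
All positive ⇒ H ≻ 0 ⇒ convex.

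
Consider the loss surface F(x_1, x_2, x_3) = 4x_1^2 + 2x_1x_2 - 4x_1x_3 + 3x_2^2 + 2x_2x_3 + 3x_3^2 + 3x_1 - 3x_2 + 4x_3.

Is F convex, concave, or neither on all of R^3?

convex

F is quadratic, so its Hessian is the constant matrix H = [[8, 2, -4], [2, 6, 2], [-4, 2, 6]].
Leading principal minors: 8, 44, 104.
All positive ⇒ H ≻ 0 ⇒ convex.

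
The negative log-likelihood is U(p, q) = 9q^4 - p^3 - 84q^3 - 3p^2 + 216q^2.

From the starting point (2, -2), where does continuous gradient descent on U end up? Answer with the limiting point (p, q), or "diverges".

U is separable, so gradient descent decouples: p follows -∂U/∂p, q follows -∂U/∂q.
∂U/∂p = -3p(p + 2); at p=2 this is -24, so p increases.
∂U/∂q = 36q(q - 4)(q - 3); at q=-2 this is -2160, so q increases.
The p-coordinate has no critical point in that direction and runs off to infinity.

diverges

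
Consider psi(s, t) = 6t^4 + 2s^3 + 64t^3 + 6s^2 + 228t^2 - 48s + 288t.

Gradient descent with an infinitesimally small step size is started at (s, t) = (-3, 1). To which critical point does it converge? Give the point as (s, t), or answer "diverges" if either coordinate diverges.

psi is separable, so gradient descent decouples: s follows -∂psi/∂s, t follows -∂psi/∂t.
∂psi/∂s = 6(s - 2)(s + 4); at s=-3 this is -30, so s increases.
∂psi/∂t = 24(t + 1)(t + 3)(t + 4); at t=1 this is 960, so t decreases.
s converges to its nearest critical value 2 (a local min of the s-part); t converges to -1. The iterate converges to (2, -1).

(2, -1)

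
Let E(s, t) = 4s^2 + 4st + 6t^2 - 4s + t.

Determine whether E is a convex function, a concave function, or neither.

convex

E is quadratic, so its Hessian is the constant matrix H = [[8, 4], [4, 12]].
det(H) = 80, tr(H) = 20.
det(H) > 0 and tr(H) > 0, so H is positive definite everywhere: convex.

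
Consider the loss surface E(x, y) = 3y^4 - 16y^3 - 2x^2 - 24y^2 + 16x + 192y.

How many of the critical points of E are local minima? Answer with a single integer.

E separates as a function of x plus a function of y, so ∇E=0 decouples.
∂E/∂x = -4(x - 4) = 0 at x ∈ {4}; ∂E/∂y = 12(y - 4)(y - 2)(y + 2) = 0 at y ∈ {-2, 2, 4}.
The Hessian is diagonal: diag(E_xx, E_yy). Second derivatives: E_xx(4)=-4; E_yy(-2)=288, E_yy(2)=-96, E_yy(4)=144.
Local minima occur where both diagonal entries positive: none. Count: 0.

0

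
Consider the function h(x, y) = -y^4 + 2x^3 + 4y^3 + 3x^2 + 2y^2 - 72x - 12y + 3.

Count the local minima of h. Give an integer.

1

h separates as a function of x plus a function of y, so ∇h=0 decouples.
∂h/∂x = 6(x - 3)(x + 4) = 0 at x ∈ {-4, 3}; ∂h/∂y = -4(y - 3)(y - 1)(y + 1) = 0 at y ∈ {-1, 1, 3}.
The Hessian is diagonal: diag(h_xx, h_yy). Second derivatives: h_xx(-4)=-42, h_xx(3)=42; h_yy(-1)=-32, h_yy(1)=16, h_yy(3)=-32.
Local minima occur where both diagonal entries positive: (3, 1). Count: 1.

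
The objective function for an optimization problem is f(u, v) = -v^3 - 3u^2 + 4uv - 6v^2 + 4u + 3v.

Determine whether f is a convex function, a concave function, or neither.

The term -v^3 is cubic, so the Hessian is not constant.
∂²f/∂v² = -6v - 12, which takes both signs as v varies (negative for sufficiently large v). A diagonal entry of the Hessian changing sign means the Hessian is neither positive- nor negative-semidefinite on all of R^2.

neither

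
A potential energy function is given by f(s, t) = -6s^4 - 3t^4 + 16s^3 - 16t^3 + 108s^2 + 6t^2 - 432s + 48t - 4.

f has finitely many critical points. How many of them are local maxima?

f separates as a function of s plus a function of t, so ∇f=0 decouples.
∂f/∂s = -24(s - 3)(s - 2)(s + 3) = 0 at s ∈ {-3, 2, 3}; ∂f/∂t = -12(t - 1)(t + 1)(t + 4) = 0 at t ∈ {-4, -1, 1}.
The Hessian is diagonal: diag(f_ss, f_tt). Second derivatives: f_ss(-3)=-720, f_ss(2)=120, f_ss(3)=-144; f_tt(-4)=-180, f_tt(-1)=72, f_tt(1)=-120.
Local maxima occur where both diagonal entries negative: (-3, -4), (-3, 1), (3, -4), (3, 1). Count: 4.

4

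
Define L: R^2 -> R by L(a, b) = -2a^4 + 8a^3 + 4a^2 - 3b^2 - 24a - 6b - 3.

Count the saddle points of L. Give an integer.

1

L separates as a function of a plus a function of b, so ∇L=0 decouples.
∂L/∂a = -8(a - 3)(a - 1)(a + 1) = 0 at a ∈ {-1, 1, 3}; ∂L/∂b = -6(b + 1) = 0 at b ∈ {-1}.
The Hessian is diagonal: diag(L_aa, L_bb). Second derivatives: L_aa(-1)=-64, L_aa(1)=32, L_aa(3)=-64; L_bb(-1)=-6.
Saddle points occur where the two diagonal entries have opposite signs: (1, -1). Count: 1.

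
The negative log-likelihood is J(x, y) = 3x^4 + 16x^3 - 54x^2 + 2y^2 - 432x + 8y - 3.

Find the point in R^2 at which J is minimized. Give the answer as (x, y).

(3, -2)

J(x,y) separates as P(x) + Q(y) − 3, so its minimum is min P + min Q − 3.
P'(x) = 12(x - 3)(x + 3)(x + 4) vanishes at x ∈ {-4, -3, 3}; Q'(y) = 4y + 8 vanishes at y ∈ {-2}.
Local minima of P (where P''>0): P(-4)=608, P(3)=-1107. Local minima of Q: Q(-2)=-8.
So the global minimum of J is P(3) + Q(-2) − 3 = -1107 − 8 − 3 = -1118, attained at (3, -2).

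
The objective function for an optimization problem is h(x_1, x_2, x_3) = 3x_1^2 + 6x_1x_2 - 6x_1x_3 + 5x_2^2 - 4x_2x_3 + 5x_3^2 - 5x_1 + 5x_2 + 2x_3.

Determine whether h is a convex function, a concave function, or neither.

h is quadratic, so its Hessian is the constant matrix H = [[6, 6, -6], [6, 10, -4], [-6, -4, 10]].
Leading principal minors: 6, 24, 72.
All positive ⇒ H ≻ 0 ⇒ convex.

convex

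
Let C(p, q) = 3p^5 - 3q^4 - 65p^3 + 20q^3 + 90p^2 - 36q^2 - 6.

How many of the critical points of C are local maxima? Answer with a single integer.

C separates as a function of p plus a function of q, so ∇C=0 decouples.
∂C/∂p = 15p(p - 3)(p - 1)(p + 4) = 0 at p ∈ {-4, 0, 1, 3}; ∂C/∂q = -12q(q - 3)(q - 2) = 0 at q ∈ {0, 2, 3}.
The Hessian is diagonal: diag(C_pp, C_qq). Second derivatives: C_pp(-4)=-2100, C_pp(0)=180, C_pp(1)=-150, C_pp(3)=630; C_qq(0)=-72, C_qq(2)=24, C_qq(3)=-36.
Local maxima occur where both diagonal entries negative: (-4, 0), (-4, 3), (1, 0), (1, 3). Count: 4.

4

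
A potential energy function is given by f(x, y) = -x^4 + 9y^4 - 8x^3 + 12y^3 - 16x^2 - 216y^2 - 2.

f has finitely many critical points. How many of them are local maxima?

f separates as a function of x plus a function of y, so ∇f=0 decouples.
∂f/∂x = -4x(x + 2)(x + 4) = 0 at x ∈ {-4, -2, 0}; ∂f/∂y = 36y(y - 3)(y + 4) = 0 at y ∈ {-4, 0, 3}.
The Hessian is diagonal: diag(f_xx, f_yy). Second derivatives: f_xx(-4)=-32, f_xx(-2)=16, f_xx(0)=-32; f_yy(-4)=1008, f_yy(0)=-432, f_yy(3)=756.
Local maxima occur where both diagonal entries negative: (-4, 0), (0, 0). Count: 2.

2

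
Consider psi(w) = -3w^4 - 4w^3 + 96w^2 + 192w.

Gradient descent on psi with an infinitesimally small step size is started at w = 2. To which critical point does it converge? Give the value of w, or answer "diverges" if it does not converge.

psi'(w) = -12(w - 4)(w + 1)(w + 4), so psi'(2) = 432.
Gradient descent moves in the -psi' direction, i.e. w is decreasing.
The nearest critical point in that direction is w = -1, where psi'' = 180 > 0 (a local minimum). The iterate converges there.

-1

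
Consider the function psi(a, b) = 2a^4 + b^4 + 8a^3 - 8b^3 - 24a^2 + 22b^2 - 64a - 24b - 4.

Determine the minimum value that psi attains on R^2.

-141

psi(a,b) separates as P(a) + Q(b) − 4, so its minimum is min P + min Q − 4.
P'(a) = 8(a - 2)(a + 1)(a + 4) vanishes at a ∈ {-4, -1, 2}; Q'(b) = 4(b - 3)(b - 2)(b - 1) vanishes at b ∈ {1, 2, 3}.
Local minima of P (where P''>0): P(-4)=-128, P(2)=-128. Local minima of Q: Q(1)=-9, Q(3)=-9.
So the global minimum of psi is P(-4) + Q(1) − 4 = -128 − 9 − 4 = -141, attained at (-4, 1).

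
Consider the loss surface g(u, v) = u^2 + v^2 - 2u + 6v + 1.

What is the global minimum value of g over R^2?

g(u,v) separates as P(u) + Q(v) + 1, so its minimum is min P + min Q + 1.
P'(u) = 2u - 2 vanishes at u ∈ {1}; Q'(v) = 2v + 6 vanishes at v ∈ {-3}.
Local minima of P (where P''>0): P(1)=-1. Local minima of Q: Q(-3)=-9.
So the global minimum of g is P(1) + Q(-3) + 1 = -1 − 9 + 1 = -9, attained at (1, -3).

-9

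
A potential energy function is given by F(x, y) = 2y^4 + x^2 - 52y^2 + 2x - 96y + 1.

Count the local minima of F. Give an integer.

F separates as a function of x plus a function of y, so ∇F=0 decouples.
∂F/∂x = 2(x + 1) = 0 at x ∈ {-1}; ∂F/∂y = 8(y - 4)(y + 1)(y + 3) = 0 at y ∈ {-3, -1, 4}.
The Hessian is diagonal: diag(F_xx, F_yy). Second derivatives: F_xx(-1)=2; F_yy(-3)=112, F_yy(-1)=-80, F_yy(4)=280.
Local minima occur where both diagonal entries positive: (-1, -3), (-1, 4). Count: 2.

2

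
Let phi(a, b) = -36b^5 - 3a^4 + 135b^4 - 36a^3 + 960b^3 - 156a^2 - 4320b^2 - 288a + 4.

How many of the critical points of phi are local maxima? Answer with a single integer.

4

phi separates as a function of a plus a function of b, so ∇phi=0 decouples.
∂phi/∂a = -12(a + 2)(a + 3)(a + 4) = 0 at a ∈ {-4, -3, -2}; ∂phi/∂b = -180b(b - 4)(b - 3)(b + 4) = 0 at b ∈ {-4, 0, 3, 4}.
The Hessian is diagonal: diag(phi_aa, phi_bb). Second derivatives: phi_aa(-4)=-24, phi_aa(-3)=12, phi_aa(-2)=-24; phi_bb(-4)=40320, phi_bb(0)=-8640, phi_bb(3)=3780, phi_bb(4)=-5760.
Local maxima occur where both diagonal entries negative: (-4, 0), (-4, 4), (-2, 0), (-2, 4). Count: 4.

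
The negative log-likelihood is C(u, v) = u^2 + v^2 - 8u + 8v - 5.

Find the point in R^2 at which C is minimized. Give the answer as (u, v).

(4, -4)

C(u,v) separates as P(u) + Q(v) − 5, so its minimum is min P + min Q − 5.
P'(u) = 2u - 8 vanishes at u ∈ {4}; Q'(v) = 2v + 8 vanishes at v ∈ {-4}.
Local minima of P (where P''>0): P(4)=-16. Local minima of Q: Q(-4)=-16.
So the global minimum of C is P(4) + Q(-4) − 5 = -16 − 16 − 5 = -37, attained at (4, -4).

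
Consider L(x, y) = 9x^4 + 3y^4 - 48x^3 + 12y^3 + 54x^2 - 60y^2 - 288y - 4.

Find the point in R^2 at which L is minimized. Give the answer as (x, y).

(3, 3)

L(x,y) separates as P(x) + Q(y) − 4, so its minimum is min P + min Q − 4.
P'(x) = 36x(x - 3)(x - 1) vanishes at x ∈ {0, 1, 3}; Q'(y) = 12(y - 3)(y + 2)(y + 4) vanishes at y ∈ {-4, -2, 3}.
Local minima of P (where P''>0): P(0)=0, P(3)=-81. Local minima of Q: Q(-4)=192, Q(3)=-837.
So the global minimum of L is P(3) + Q(3) − 4 = -81 − 837 − 4 = -922, attained at (3, 3).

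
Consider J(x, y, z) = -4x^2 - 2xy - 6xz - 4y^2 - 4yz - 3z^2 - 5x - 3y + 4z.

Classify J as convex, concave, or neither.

concave

J is quadratic, so its Hessian is the constant matrix H = [[-8, -2, -6], [-2, -8, -4], [-6, -4, -6]].
Leading principal minors: -8, 60, -40.
Signs alternate −, +, − ⇒ H ≺ 0 ⇒ concave.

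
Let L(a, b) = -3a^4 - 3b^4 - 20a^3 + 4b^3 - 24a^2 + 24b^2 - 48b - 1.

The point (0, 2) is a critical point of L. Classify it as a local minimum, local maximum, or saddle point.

The mixed partial ∂²L/∂a∂b is 0, so the Hessian at any point is diag(L_aa, L_bb) = diag(-12(3a^2 + 10a + 4), 12(-3b^2 + 2b + 4)).
At (0, 2): H = diag(-48, -48).
Both eigenvalues are negative, so H is negative definite: a local maximum.

local maximum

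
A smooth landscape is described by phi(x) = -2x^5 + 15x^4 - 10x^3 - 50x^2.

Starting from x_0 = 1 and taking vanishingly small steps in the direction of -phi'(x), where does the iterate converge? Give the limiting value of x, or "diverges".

2

phi'(x) = -10x(x - 5)(x - 2)(x + 1), so phi'(1) = -80.
Gradient descent moves in the -phi' direction, i.e. x is increasing.
The nearest critical point in that direction is x = 2, where phi'' = 180 > 0 (a local minimum). The iterate converges there.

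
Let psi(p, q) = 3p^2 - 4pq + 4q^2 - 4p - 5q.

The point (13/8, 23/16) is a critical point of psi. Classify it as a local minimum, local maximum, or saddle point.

The Hessian of psi is constant: H = [[6, -4], [-4, 8]].
det(H) = 6·8 − (-4)² = 32.
det(H) > 0 and tr(H) = 14 > 0, so H is positive definite and the point is a local minimum.

local minimum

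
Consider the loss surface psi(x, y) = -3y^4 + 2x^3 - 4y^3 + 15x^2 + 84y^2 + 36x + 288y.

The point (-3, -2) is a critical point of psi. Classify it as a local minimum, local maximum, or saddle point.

The mixed partial ∂²psi/∂x∂y is 0, so the Hessian at any point is diag(psi_xx, psi_yy) = diag(6(2x + 5), 12(-3y^2 - 2y + 14)).
At (-3, -2): H = diag(-6, 72).
The eigenvalues have opposite signs, so H is indefinite: a saddle point.

saddle point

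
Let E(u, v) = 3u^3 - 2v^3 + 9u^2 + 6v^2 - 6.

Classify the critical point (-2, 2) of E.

local maximum

The mixed partial ∂²E/∂u∂v is 0, so the Hessian at any point is diag(E_uu, E_vv) = diag(18(u + 1), 12(-v + 1)).
At (-2, 2): H = diag(-18, -12).
Both eigenvalues are negative, so H is negative definite: a local maximum.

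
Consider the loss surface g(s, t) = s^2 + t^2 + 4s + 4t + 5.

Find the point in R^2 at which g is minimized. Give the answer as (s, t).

(-2, -2)

g(s,t) separates as P(s) + Q(t) + 5, so its minimum is min P + min Q + 5.
P'(s) = 2s + 4 vanishes at s ∈ {-2}; Q'(t) = 2(t + 2) vanishes at t ∈ {-2}.
Local minima of P (where P''>0): P(-2)=-4. Local minima of Q: Q(-2)=-4.
So the global minimum of g is P(-2) + Q(-2) + 5 = -4 − 4 + 5 = -3, attained at (-2, -2).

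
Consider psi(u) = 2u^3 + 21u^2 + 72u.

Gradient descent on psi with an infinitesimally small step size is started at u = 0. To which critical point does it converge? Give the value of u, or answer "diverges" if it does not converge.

psi'(u) = 6(u + 3)(u + 4), so psi'(0) = 72.
Gradient descent moves in the -psi' direction, i.e. u is decreasing.
The nearest critical point in that direction is u = -3, where psi'' = 6 > 0 (a local minimum). The iterate converges there.

-3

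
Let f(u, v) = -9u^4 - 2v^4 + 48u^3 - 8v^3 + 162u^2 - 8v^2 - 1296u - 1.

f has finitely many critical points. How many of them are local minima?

f separates as a function of u plus a function of v, so ∇f=0 decouples.
∂f/∂u = -36(u - 4)(u - 3)(u + 3) = 0 at u ∈ {-3, 3, 4}; ∂f/∂v = -8v(v + 1)(v + 2) = 0 at v ∈ {-2, -1, 0}.
The Hessian is diagonal: diag(f_uu, f_vv). Second derivatives: f_uu(-3)=-1512, f_uu(3)=216, f_uu(4)=-252; f_vv(-2)=-16, f_vv(-1)=8, f_vv(0)=-16.
Local minima occur where both diagonal entries positive: (3, -1). Count: 1.

1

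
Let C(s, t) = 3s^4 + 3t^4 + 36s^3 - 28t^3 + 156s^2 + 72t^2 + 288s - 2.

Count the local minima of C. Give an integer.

4

C separates as a function of s plus a function of t, so ∇C=0 decouples.
∂C/∂s = 12(s + 2)(s + 3)(s + 4) = 0 at s ∈ {-4, -3, -2}; ∂C/∂t = 12t(t - 4)(t - 3) = 0 at t ∈ {0, 3, 4}.
The Hessian is diagonal: diag(C_ss, C_tt). Second derivatives: C_ss(-4)=24, C_ss(-3)=-12, C_ss(-2)=24; C_tt(0)=144, C_tt(3)=-36, C_tt(4)=48.
Local minima occur where both diagonal entries positive: (-4, 0), (-4, 4), (-2, 0), (-2, 4). Count: 4.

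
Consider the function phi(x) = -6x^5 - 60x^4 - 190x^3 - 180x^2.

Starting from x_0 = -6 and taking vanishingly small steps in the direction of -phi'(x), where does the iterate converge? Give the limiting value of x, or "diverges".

phi'(x) = -30x(x + 1)(x + 3)(x + 4), so phi'(-6) = -5400.
Gradient descent moves in the -phi' direction, i.e. x is increasing.
The nearest critical point in that direction is x = -4, where phi'' = 360 > 0 (a local minimum). The iterate converges there.

-4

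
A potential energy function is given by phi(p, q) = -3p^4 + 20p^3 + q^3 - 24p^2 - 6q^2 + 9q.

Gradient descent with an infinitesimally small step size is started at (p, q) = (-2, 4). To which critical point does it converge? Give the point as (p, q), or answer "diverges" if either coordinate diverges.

diverges

phi is separable, so gradient descent decouples: p follows -∂phi/∂p, q follows -∂phi/∂q.
∂phi/∂p = -12p(p - 4)(p - 1); at p=-2 this is 432, so p decreases.
∂phi/∂q = 3(q - 3)(q - 1); at q=4 this is 9, so q decreases.
The p-coordinate has no critical point in that direction and runs off to infinity.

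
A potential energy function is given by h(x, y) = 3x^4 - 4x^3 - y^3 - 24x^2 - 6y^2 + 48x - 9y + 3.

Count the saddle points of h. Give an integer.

h separates as a function of x plus a function of y, so ∇h=0 decouples.
∂h/∂x = 12(x - 2)(x - 1)(x + 2) = 0 at x ∈ {-2, 1, 2}; ∂h/∂y = -3(y + 1)(y + 3) = 0 at y ∈ {-3, -1}.
The Hessian is diagonal: diag(h_xx, h_yy). Second derivatives: h_xx(-2)=144, h_xx(1)=-36, h_xx(2)=48; h_yy(-3)=6, h_yy(-1)=-6.
Saddle points occur where the two diagonal entries have opposite signs: (-2, -1), (1, -3), (2, -1). Count: 3.

3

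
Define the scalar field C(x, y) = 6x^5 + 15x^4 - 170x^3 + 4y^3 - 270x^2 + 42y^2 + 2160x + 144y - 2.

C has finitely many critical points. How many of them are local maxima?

C separates as a function of x plus a function of y, so ∇C=0 decouples.
∂C/∂x = 30(x - 3)(x - 2)(x + 3)(x + 4) = 0 at x ∈ {-4, -3, 2, 3}; ∂C/∂y = 12(y + 3)(y + 4) = 0 at y ∈ {-4, -3}.
The Hessian is diagonal: diag(C_xx, C_yy). Second derivatives: C_xx(-4)=-1260, C_xx(-3)=900, C_xx(2)=-900, C_xx(3)=1260; C_yy(-4)=-12, C_yy(-3)=12.
Local maxima occur where both diagonal entries negative: (-4, -4), (2, -4). Count: 2.

2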